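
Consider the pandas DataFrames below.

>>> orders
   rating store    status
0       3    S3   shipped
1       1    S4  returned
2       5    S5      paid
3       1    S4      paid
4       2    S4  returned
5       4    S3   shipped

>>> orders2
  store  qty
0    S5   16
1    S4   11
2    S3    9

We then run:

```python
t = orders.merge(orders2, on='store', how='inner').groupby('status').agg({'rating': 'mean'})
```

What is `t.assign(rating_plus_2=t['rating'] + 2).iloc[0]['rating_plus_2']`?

merge on 'store' (how='inner') → 6 rows:
   rating store    status  qty
0       3    S3   shipped    9
1       1    S4  returned   11
2       5    S5      paid   16
3       1    S4      paid   11
4       2    S4  returned   11
5       4    S3   shipped    9
group by status, mean of rating:
          rating
status          
paid         3.0
returned     1.5
shipped      3.5
add column rating_plus_2 = t['rating'] + 2:
          rating  rating_plus_2
status                         
paid         3.0            5.0
returned     1.5            3.5
shipped      3.5            5.5

5.0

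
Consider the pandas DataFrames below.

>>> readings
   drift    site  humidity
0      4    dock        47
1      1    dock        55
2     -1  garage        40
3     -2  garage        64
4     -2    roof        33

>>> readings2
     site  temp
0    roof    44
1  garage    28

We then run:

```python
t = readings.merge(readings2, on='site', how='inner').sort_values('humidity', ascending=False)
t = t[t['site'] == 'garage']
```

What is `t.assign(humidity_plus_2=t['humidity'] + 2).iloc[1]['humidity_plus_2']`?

42

merge on 'site' (how='inner') → 3 rows:
   drift    site  humidity  temp
0     -1  garage        40    28
1     -2  garage        64    28
2     -2    roof        33    44
sort by humidity descending:
   drift    site  humidity  temp
1     -2  garage        64    28
0     -1  garage        40    28
2     -2    roof        33    44
filter rows where site == 'garage':
   drift    site  humidity  temp
1     -2  garage        64    28
0     -1  garage        40    28
add column humidity_plus_2 = t['humidity'] + 2:
   drift    site  humidity  temp  humidity_plus_2
1     -2  garage        64    28               66
0     -1  garage        40    28               42
Finally, value at position 1, column 'humidity_plus_2' = 42.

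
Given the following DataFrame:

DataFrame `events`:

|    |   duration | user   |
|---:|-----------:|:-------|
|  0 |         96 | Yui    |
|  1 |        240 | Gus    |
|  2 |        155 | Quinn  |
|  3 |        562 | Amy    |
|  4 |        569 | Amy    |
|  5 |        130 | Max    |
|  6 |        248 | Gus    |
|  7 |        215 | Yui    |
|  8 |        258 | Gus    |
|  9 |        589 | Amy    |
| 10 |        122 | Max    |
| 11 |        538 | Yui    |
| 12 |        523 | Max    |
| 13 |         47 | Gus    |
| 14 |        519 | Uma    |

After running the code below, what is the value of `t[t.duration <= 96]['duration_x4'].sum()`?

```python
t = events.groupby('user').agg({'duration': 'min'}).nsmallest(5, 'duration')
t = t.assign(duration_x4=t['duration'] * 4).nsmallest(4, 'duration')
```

group by user, min of duration:
       duration
user           
Amy         562
Gus          47
Max         122
Quinn       155
Uma         519
Yui          96
take 5 rows with smallest duration:
       duration
user           
Gus          47
Yui          96
Max         122
Quinn       155
Uma         519
add column duration_x4 = t['duration'] * 4:
       duration  duration_x4
user                        
Gus          47          188
Yui          96          384
Max         122          488
Quinn       155          620
Uma         519         2076
take 4 rows with smallest duration:
       duration  duration_x4
user                        
Gus          47          188
Yui          96          384
Max         122          488
Quinn       155          620
filter rows where duration <= 96:
      duration  duration_x4
user                       
Gus         47          188
Yui         96          384
So sum() = 572.

572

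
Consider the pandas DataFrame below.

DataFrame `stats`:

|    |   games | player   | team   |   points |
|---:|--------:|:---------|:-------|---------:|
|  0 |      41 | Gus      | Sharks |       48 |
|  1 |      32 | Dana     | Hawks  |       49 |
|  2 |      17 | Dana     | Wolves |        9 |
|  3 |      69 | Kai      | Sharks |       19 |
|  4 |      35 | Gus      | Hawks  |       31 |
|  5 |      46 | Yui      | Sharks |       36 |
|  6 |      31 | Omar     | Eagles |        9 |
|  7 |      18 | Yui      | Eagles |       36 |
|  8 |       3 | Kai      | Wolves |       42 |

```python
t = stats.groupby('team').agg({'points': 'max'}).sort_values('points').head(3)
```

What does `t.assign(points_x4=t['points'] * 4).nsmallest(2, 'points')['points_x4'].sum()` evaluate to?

312

group by team, max of points:
        points
team          
Eagles      36
Hawks       49
Sharks      48
Wolves      42
sort by points:
        points
team          
Eagles      36
Wolves      42
Sharks      48
Hawks       49
take first 3 rows:
        points
team          
Eagles      36
Wolves      42
Sharks      48
add column points_x4 = t['points'] * 4:
        points  points_x4
team                     
Eagles      36        144
Wolves      42        168
Sharks      48        192
take 2 rows with smallest points:
        points  points_x4
team                     
Eagles      36        144
Wolves      42        168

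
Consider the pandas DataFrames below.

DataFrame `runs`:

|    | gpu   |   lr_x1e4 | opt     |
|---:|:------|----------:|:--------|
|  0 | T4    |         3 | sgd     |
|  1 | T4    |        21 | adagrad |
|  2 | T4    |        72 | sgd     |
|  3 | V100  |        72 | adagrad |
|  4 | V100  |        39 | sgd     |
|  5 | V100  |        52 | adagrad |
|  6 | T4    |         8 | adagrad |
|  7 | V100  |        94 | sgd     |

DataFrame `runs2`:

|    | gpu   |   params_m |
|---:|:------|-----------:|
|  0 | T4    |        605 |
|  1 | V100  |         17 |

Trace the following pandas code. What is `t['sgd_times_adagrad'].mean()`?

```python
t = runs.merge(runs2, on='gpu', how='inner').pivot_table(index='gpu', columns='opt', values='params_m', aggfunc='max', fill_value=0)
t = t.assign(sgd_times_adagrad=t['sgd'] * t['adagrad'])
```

183157.0

merge on 'gpu' (how='inner') → 8 rows:
    gpu  lr_x1e4      opt  params_m
0    T4        3      sgd       605
1    T4       21  adagrad       605
2    T4       72      sgd       605
3  V100       72  adagrad        17
4  V100       39      sgd        17
5  V100       52  adagrad        17
6    T4        8  adagrad       605
7  V100       94      sgd        17
pivot: rows=gpu, cols=opt, max(params_m):
opt   adagrad  sgd
gpu               
T4        605  605
V100       17   17
add column sgd_times_adagrad = t['sgd'] * t['adagrad']:
opt   adagrad  sgd  sgd_times_adagrad
gpu                                  
T4        605  605             366025
V100       17   17                289
Finally, mean of column 'sgd_times_adagrad' = 183157.0.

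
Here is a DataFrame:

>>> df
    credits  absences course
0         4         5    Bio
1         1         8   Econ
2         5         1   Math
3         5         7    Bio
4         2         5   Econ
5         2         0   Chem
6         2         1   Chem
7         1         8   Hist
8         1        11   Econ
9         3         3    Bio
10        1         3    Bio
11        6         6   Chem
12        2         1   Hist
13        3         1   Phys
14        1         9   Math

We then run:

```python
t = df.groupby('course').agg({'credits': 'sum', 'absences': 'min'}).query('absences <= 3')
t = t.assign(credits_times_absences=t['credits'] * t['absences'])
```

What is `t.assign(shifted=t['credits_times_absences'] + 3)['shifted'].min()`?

group by course: sum(credits), min(absences):
        credits  absences
course                   
Bio          13         3
Chem         10         0
Econ          4         5
Hist          3         1
Math          6         1
Phys          3         1
filter rows where absences <= 3:
        credits  absences
course                   
Bio          13         3
Chem         10         0
Hist          3         1
Math          6         1
Phys          3         1
add column credits_times_absences = t['credits'] * t['absences']:
        credits  absences  credits_times_absences
course                                           
Bio          13         3                      39
Chem         10         0                       0
Hist          3         1                       3
Math          6         1                       6
Phys          3         1                       3
add column shifted = t['credits_times_absences'] + 3:
        credits  absences  credits_times_absences  shifted
course                                                    
Bio          13         3                      39       42
Chem         10         0                       0        3
Hist          3         1                       3        6
Math          6         1                       6        9
Phys          3         1                       3        6

3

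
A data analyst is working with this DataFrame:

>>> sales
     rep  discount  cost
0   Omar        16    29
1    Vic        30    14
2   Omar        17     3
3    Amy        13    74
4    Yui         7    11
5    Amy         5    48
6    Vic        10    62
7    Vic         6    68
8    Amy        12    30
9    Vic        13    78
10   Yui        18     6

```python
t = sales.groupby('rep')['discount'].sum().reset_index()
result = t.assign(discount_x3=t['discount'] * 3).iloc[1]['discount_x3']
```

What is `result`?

group by rep, sum of discount:
rep
Amy     30
Omar    33
Vic     59
Yui     25
Name: discount, dtype: int64
reset_index():
    rep  discount
0   Amy        30
1  Omar        33
2   Vic        59
3   Yui        25
add column discount_x3 = t['discount'] * 3:
    rep  discount  discount_x3
0   Amy        30           90
1  Omar        33           99
2   Vic        59          177
3   Yui        25           75
So iloc[1]['discount_x3'] = 99.

99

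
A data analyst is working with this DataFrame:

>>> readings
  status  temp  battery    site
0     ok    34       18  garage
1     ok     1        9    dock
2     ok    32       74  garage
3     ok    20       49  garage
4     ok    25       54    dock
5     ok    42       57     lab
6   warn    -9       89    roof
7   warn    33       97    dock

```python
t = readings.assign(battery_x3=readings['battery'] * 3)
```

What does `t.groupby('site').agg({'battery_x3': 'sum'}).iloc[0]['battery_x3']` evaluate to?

add column battery_x3 = readings['battery'] * 3:
  status  temp  battery    site  battery_x3
0     ok    34       18  garage          54
1     ok     1        9    dock          27
2     ok    32       74  garage         222
3     ok    20       49  garage         147
4     ok    25       54    dock         162
5     ok    42       57     lab         171
6   warn    -9       89    roof         267
7   warn    33       97    dock         291
group by site, sum of battery_x3:
        battery_x3
site              
dock           480
garage         423
lab            171
roof           267
Finally, value at position 0, column 'battery_x3' = 480.

480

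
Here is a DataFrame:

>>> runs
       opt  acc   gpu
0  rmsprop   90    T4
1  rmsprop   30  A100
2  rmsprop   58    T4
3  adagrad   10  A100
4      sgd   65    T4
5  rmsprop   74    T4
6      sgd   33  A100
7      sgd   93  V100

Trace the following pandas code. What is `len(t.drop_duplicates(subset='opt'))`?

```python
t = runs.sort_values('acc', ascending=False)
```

3

sort by acc descending:
       opt  acc   gpu
7      sgd   93  V100
0  rmsprop   90    T4
5  rmsprop   74    T4
4      sgd   65    T4
2  rmsprop   58    T4
6      sgd   33  A100
1  rmsprop   30  A100
3  adagrad   10  A100
drop duplicate opt (keep=first):
       opt  acc   gpu
7      sgd   93  V100
0  rmsprop   90    T4
3  adagrad   10  A100
Taking the number of rows gives 3.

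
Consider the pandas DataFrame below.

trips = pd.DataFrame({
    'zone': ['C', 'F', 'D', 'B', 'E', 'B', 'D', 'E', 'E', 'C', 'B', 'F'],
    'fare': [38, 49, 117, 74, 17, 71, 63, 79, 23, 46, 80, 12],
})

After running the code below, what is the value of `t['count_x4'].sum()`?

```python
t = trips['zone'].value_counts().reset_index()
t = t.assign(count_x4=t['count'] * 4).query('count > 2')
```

value_counts of zone:
zone
B    3
E    3
C    2
F    2
D    2
Name: count, dtype: int64
reset_index():
  zone  count
0    B      3
1    E      3
2    C      2
3    F      2
4    D      2
add column count_x4 = t['count'] * 4:
  zone  count  count_x4
0    B      3        12
1    E      3        12
2    C      2         8
3    F      2         8
4    D      2         8
filter rows where count > 2:
  zone  count  count_x4
0    B      3        12
1    E      3        12

24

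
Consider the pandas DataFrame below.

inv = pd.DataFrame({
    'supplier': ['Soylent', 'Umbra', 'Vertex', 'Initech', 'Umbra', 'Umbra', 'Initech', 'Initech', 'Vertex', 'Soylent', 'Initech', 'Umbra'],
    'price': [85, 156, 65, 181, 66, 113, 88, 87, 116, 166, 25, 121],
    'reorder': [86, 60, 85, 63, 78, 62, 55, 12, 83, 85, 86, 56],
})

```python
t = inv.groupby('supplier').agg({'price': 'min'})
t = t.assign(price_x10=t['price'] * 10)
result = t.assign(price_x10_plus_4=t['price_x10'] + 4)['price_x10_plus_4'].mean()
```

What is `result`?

606.5

group by supplier, min of price:
          price
supplier       
Initech      25
Soylent      85
Umbra        66
Vertex       65
add column price_x10 = t['price'] * 10:
          price  price_x10
supplier                  
Initech      25        250
Soylent      85        850
Umbra        66        660
Vertex       65        650
add column price_x10_plus_4 = t['price_x10'] + 4:
          price  price_x10  price_x10_plus_4
supplier                                    
Initech      25        250               254
Soylent      85        850               854
Umbra        66        660               664
Vertex       65        650               654
Finally, mean of column 'price_x10_plus_4' = 606.5.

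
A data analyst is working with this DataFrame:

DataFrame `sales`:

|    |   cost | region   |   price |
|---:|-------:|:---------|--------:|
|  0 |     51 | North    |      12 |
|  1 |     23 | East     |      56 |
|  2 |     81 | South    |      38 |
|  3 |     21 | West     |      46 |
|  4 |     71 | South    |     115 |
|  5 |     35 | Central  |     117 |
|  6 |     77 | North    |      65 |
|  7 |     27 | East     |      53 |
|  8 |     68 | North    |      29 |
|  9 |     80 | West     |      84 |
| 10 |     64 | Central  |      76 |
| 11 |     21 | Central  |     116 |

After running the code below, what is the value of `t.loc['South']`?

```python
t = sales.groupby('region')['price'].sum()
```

group by region, sum of price:
region
Central    309
East       109
North      106
South      153
West       130
Name: price, dtype: int64
The value at index 'South' is 153.

153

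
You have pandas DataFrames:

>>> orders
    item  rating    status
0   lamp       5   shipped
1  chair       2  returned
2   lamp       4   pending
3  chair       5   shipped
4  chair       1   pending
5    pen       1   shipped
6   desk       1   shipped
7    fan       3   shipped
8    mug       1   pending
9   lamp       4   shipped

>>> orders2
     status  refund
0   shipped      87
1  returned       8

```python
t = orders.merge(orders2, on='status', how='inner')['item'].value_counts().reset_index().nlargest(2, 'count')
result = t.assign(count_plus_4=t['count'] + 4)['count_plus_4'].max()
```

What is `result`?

merge on 'status' (how='inner') → 7 rows:
    item  rating    status  refund
0   lamp       5   shipped      87
1  chair       2  returned       8
2  chair       5   shipped      87
3    pen       1   shipped      87
4   desk       1   shipped      87
5    fan       3   shipped      87
6   lamp       4   shipped      87
value_counts of item:
item
lamp     2
chair    2
pen      1
desk     1
fan      1
Name: count, dtype: int64
reset_index():
    item  count
0   lamp      2
1  chair      2
2    pen      1
3   desk      1
4    fan      1
take 2 rows with largest count:
    item  count
0   lamp      2
1  chair      2
add column count_plus_4 = t['count'] + 4:
    item  count  count_plus_4
0   lamp      2             6
1  chair      2             6
Taking the max of column 'count_plus_4' gives 6.

6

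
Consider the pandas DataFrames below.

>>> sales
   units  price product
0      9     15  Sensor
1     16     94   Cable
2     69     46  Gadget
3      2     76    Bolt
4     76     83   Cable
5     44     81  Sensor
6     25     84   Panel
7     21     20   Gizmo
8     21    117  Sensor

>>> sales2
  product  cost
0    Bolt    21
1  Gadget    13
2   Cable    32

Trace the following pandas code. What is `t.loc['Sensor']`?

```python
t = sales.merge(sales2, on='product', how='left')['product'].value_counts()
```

3

merge on 'product' (how='left') → 9 rows:
   units  price product  cost
0      9     15  Sensor   NaN
1     16     94   Cable  32.0
2     69     46  Gadget  13.0
3      2     76    Bolt  21.0
4     76     83   Cable  32.0
5     44     81  Sensor   NaN
6     25     84   Panel   NaN
7     21     20   Gizmo   NaN
8     21    117  Sensor   NaN
value_counts of product:
product
Sensor    3
Cable     2
Gadget    1
Bolt      1
Panel     1
Gizmo     1
Name: count, dtype: int64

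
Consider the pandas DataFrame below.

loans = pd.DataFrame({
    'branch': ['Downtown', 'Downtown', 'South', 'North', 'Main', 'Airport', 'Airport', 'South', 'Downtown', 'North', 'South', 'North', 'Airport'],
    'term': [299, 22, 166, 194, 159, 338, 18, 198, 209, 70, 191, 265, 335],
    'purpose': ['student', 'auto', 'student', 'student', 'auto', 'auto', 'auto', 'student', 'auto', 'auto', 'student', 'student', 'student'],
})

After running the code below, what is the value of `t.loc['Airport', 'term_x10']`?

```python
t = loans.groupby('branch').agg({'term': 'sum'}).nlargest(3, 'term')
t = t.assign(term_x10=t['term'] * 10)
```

6910

group by branch, sum of term:
          term
branch        
Airport    691
Downtown   530
Main       159
North      529
South      555
take 3 rows with largest term:
          term
branch        
Airport    691
South      555
Downtown   530
add column term_x10 = t['term'] * 10:
          term  term_x10
branch                  
Airport    691      6910
South      555      5550
Downtown   530      5300
Finally, value at row 'Airport', column 'term_x10' = 6910.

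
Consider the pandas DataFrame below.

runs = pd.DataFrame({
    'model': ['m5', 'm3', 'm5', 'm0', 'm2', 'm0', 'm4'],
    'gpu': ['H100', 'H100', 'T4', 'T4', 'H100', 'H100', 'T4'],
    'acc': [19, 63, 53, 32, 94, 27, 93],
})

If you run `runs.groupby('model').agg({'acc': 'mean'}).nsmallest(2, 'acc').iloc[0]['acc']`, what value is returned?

29.5

group by model, mean of acc:
        acc
model      
m0     29.5
m2     94.0
m3     63.0
m4     93.0
m5     36.0
take 2 rows with smallest acc:
        acc
model      
m0     29.5
m5     36.0
Then the value at position 0, column 'acc': 29.5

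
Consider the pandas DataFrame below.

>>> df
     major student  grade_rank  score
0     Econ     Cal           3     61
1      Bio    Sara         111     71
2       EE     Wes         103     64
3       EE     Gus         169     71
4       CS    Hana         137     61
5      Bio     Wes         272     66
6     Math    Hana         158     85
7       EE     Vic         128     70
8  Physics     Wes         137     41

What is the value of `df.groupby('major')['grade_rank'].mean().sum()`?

group by major, mean of grade_rank:
major
Bio        191.500000
CS         137.000000
EE         133.333333
Econ         3.000000
Math       158.000000
Physics    137.000000
Name: grade_rank, dtype: float64
Then the sum of the resulting series: 759.833333333

759.833333333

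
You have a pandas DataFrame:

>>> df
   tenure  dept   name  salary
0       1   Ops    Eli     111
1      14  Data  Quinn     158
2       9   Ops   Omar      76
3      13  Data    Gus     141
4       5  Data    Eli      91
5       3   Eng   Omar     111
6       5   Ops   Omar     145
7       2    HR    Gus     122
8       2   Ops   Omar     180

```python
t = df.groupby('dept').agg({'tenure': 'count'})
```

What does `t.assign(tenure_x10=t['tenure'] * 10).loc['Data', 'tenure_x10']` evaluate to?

30

group by dept, count of tenure:
      tenure
dept        
Data       3
Eng        1
HR         1
Ops        4
add column tenure_x10 = t['tenure'] * 10:
      tenure  tenure_x10
dept                    
Data       3          30
Eng        1          10
HR         1          10
Ops        4          40
value at row 'Data', column 'tenure_x10' → 30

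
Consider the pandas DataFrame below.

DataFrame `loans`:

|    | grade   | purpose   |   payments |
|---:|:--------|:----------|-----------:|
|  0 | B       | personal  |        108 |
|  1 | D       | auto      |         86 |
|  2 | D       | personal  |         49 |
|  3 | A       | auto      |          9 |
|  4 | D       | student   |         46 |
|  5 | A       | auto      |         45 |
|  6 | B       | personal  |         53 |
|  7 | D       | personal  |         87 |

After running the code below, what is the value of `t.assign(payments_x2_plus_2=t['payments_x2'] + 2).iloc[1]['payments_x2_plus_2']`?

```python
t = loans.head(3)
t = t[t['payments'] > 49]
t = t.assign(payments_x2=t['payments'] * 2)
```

take first 3 rows:
  grade   purpose  payments
0     B  personal       108
1     D      auto        86
2     D  personal        49
filter rows where payments > 49:
  grade   purpose  payments
0     B  personal       108
1     D      auto        86
add column payments_x2 = t['payments'] * 2:
  grade   purpose  payments  payments_x2
0     B  personal       108          216
1     D      auto        86          172
add column payments_x2_plus_2 = t['payments_x2'] + 2:
  grade   purpose  payments  payments_x2  payments_x2_plus_2
0     B  personal       108          216                 218
1     D      auto        86          172                 174
Reading off the value at position 1, column 'payments_x2_plus_2', we get 174.

174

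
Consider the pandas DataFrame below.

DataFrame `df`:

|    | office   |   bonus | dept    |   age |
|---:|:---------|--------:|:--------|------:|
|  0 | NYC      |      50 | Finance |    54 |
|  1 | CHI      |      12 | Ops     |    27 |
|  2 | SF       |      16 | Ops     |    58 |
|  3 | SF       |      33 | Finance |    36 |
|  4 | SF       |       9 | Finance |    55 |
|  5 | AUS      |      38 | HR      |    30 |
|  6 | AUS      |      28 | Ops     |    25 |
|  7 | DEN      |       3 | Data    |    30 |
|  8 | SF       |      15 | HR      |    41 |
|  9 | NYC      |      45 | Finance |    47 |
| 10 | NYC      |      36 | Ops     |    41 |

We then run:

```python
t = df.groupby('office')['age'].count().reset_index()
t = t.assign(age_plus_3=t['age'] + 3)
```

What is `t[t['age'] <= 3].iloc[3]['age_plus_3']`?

group by office, count of age:
office
AUS    2
CHI    1
DEN    1
NYC    3
SF     4
Name: age, dtype: int64
reset_index():
  office  age
0    AUS    2
1    CHI    1
2    DEN    1
3    NYC    3
4     SF    4
add column age_plus_3 = t['age'] + 3:
  office  age  age_plus_3
0    AUS    2           5
1    CHI    1           4
2    DEN    1           4
3    NYC    3           6
4     SF    4           7
filter rows where age <= 3:
  office  age  age_plus_3
0    AUS    2           5
1    CHI    1           4
2    DEN    1           4
3    NYC    3           6
Taking the value at position 3, column 'age_plus_3' gives 6.

6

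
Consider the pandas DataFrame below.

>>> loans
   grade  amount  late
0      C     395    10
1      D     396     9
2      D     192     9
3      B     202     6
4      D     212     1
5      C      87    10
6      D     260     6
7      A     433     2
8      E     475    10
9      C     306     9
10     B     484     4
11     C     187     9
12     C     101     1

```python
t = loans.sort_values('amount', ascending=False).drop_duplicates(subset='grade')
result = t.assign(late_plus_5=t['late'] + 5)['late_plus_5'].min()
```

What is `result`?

sort by amount descending:
   grade  amount  late
10     B     484     4
8      E     475    10
7      A     433     2
1      D     396     9
0      C     395    10
9      C     306     9
6      D     260     6
4      D     212     1
3      B     202     6
2      D     192     9
11     C     187     9
12     C     101     1
5      C      87    10
drop duplicate grade (keep=first):
   grade  amount  late
10     B     484     4
8      E     475    10
7      A     433     2
1      D     396     9
0      C     395    10
add column late_plus_5 = t['late'] + 5:
   grade  amount  late  late_plus_5
10     B     484     4            9
8      E     475    10           15
7      A     433     2            7
1      D     396     9           14
0      C     395    10           15
The min of column 'late_plus_5' is 7.

7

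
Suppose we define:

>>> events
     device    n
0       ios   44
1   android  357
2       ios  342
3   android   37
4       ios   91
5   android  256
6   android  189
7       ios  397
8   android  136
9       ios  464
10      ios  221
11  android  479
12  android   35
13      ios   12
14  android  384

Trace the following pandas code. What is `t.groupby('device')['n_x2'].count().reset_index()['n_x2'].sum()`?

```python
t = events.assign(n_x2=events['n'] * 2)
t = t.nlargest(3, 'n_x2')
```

add column n_x2 = events['n'] * 2:
     device    n  n_x2
0       ios   44    88
1   android  357   714
2       ios  342   684
3   android   37    74
4       ios   91   182
5   android  256   512
6   android  189   378
7       ios  397   794
8   android  136   272
9       ios  464   928
10      ios  221   442
11  android  479   958
12  android   35    70
13      ios   12    24
14  android  384   768
take 3 rows with largest n_x2:
     device    n  n_x2
11  android  479   958
9       ios  464   928
7       ios  397   794
group by device, count of n_x2:
device
android    1
ios        2
Name: n_x2, dtype: int64
reset_index():
    device  n_x2
0  android     1
1      ios     2
Taking the sum of column 'n_x2' gives 3.

3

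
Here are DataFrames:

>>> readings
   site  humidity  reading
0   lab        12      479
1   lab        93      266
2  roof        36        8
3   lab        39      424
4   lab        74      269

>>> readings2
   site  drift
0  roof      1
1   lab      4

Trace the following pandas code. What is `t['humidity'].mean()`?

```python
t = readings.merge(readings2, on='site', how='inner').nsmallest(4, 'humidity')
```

merge on 'site' (how='inner') → 5 rows:
   site  humidity  reading  drift
0   lab        12      479      4
1   lab        93      266      4
2  roof        36        8      1
3   lab        39      424      4
4   lab        74      269      4
take 4 rows with smallest humidity:
   site  humidity  reading  drift
0   lab        12      479      4
2  roof        36        8      1
3   lab        39      424      4
4   lab        74      269      4
Hence 40.25.

40.25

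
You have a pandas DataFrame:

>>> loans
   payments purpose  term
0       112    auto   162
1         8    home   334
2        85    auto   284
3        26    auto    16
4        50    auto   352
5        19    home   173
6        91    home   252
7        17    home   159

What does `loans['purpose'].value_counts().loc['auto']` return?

4

value_counts of purpose:
purpose
auto    4
home    4
Name: count, dtype: int64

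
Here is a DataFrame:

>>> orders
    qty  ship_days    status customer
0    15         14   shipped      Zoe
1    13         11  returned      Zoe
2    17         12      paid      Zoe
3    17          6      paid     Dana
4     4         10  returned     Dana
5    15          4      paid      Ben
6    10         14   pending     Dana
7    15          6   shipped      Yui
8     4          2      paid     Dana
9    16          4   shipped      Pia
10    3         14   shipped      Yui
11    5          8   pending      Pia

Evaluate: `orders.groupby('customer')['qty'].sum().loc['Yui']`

18

group by customer, sum of qty:
customer
Ben     15
Dana    35
Pia     21
Yui     18
Zoe     45
Name: qty, dtype: int64
value at index 'Yui' → 18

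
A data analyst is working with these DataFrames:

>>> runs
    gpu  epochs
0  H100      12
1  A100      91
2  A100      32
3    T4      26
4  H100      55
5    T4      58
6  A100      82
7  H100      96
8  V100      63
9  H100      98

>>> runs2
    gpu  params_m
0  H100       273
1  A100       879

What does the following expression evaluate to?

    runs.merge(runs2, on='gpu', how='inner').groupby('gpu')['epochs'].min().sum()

44

merge on 'gpu' (how='inner') → 7 rows:
    gpu  epochs  params_m
0  H100      12       273
1  A100      91       879
2  A100      32       879
3  H100      55       273
4  A100      82       879
5  H100      96       273
6  H100      98       273
group by gpu, min of epochs:
gpu
A100    32
H100    12
Name: epochs, dtype: int64
Taking the sum of the resulting series gives 44.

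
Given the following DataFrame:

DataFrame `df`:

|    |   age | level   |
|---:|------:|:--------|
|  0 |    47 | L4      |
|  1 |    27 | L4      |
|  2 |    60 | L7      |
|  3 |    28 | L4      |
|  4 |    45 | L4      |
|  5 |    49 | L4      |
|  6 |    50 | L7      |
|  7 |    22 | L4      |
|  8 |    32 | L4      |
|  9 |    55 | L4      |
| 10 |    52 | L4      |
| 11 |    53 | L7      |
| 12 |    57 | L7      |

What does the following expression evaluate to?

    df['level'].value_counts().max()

value_counts of level:
level
L4    9
L7    4
Name: count, dtype: int64
Taking the max of the resulting series gives 9.

9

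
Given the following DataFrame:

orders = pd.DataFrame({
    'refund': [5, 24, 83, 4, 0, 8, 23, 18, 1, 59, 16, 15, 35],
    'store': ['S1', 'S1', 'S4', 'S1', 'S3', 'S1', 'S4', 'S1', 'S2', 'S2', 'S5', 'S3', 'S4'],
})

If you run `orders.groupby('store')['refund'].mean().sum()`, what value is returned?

group by store, mean of refund:
store
S1    11.8
S2    30.0
S3     7.5
S4    47.0
S5    16.0
Name: refund, dtype: float64
Finally, sum of the resulting series = 112.3.

112.3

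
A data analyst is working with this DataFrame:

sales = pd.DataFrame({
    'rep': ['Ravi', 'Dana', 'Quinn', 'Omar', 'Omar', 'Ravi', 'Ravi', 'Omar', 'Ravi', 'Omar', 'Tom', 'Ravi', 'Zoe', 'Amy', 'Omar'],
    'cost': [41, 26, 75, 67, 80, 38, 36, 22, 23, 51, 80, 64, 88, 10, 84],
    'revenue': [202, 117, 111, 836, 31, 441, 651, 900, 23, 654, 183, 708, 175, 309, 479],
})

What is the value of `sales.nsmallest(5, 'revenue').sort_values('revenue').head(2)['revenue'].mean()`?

27.0

take 5 rows with smallest revenue:
      rep  cost  revenue
8    Ravi    23       23
4    Omar    80       31
2   Quinn    75      111
1    Dana    26      117
12    Zoe    88      175
sort by revenue:
      rep  cost  revenue
8    Ravi    23       23
4    Omar    80       31
2   Quinn    75      111
1    Dana    26      117
12    Zoe    88      175
take first 2 rows:
    rep  cost  revenue
8  Ravi    23       23
4  Omar    80       31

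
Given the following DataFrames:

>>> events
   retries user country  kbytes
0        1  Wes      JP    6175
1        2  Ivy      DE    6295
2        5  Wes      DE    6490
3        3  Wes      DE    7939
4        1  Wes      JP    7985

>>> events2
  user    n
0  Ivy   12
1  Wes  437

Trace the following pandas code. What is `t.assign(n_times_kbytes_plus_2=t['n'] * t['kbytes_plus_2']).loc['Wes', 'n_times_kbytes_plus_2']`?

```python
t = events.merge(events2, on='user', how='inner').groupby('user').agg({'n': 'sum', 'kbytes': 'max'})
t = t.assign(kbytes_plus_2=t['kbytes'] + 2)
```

merge on 'user' (how='inner') → 5 rows:
   retries user country  kbytes    n
0        1  Wes      JP    6175  437
1        2  Ivy      DE    6295   12
2        5  Wes      DE    6490  437
3        3  Wes      DE    7939  437
4        1  Wes      JP    7985  437
group by user: sum(n), max(kbytes):
         n  kbytes
user              
Ivy     12    6295
Wes   1748    7985
add column kbytes_plus_2 = t['kbytes'] + 2:
         n  kbytes  kbytes_plus_2
user                             
Ivy     12    6295           6297
Wes   1748    7985           7987
add column n_times_kbytes_plus_2 = t['n'] * t['kbytes_plus_2']:
         n  kbytes  kbytes_plus_2  n_times_kbytes_plus_2
user                                                    
Ivy     12    6295           6297                  75564
Wes   1748    7985           7987               13961276

13961276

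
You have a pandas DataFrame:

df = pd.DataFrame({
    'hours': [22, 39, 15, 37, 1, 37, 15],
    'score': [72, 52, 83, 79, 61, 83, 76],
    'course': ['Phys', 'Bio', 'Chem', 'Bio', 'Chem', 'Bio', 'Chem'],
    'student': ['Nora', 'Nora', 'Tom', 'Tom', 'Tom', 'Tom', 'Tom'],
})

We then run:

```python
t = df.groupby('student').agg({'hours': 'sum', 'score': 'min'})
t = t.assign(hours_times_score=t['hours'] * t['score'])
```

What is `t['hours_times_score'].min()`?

3172

group by student: sum(hours), min(score):
         hours  score
student              
Nora        61     52
Tom        105     61
add column hours_times_score = t['hours'] * t['score']:
         hours  score  hours_times_score
student                                 
Nora        61     52               3172
Tom        105     61               6405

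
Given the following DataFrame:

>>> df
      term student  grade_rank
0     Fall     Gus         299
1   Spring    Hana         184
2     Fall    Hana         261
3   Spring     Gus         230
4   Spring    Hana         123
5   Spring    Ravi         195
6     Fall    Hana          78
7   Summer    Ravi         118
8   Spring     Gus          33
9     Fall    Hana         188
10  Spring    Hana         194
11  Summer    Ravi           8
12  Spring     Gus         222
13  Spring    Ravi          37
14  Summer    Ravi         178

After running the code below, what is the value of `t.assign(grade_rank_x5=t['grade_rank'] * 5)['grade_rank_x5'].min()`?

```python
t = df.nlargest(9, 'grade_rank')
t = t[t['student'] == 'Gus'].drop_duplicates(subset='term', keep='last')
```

take 9 rows with largest grade_rank:
      term student  grade_rank
0     Fall     Gus         299
2     Fall    Hana         261
3   Spring     Gus         230
12  Spring     Gus         222
5   Spring    Ravi         195
10  Spring    Hana         194
9     Fall    Hana         188
1   Spring    Hana         184
14  Summer    Ravi         178
filter rows where student == 'Gus':
      term student  grade_rank
0     Fall     Gus         299
3   Spring     Gus         230
12  Spring     Gus         222
drop duplicate term (keep=last):
      term student  grade_rank
0     Fall     Gus         299
12  Spring     Gus         222
add column grade_rank_x5 = t['grade_rank'] * 5:
      term student  grade_rank  grade_rank_x5
0     Fall     Gus         299           1495
12  Spring     Gus         222           1110
Finally, min of column 'grade_rank_x5' = 1110.

1110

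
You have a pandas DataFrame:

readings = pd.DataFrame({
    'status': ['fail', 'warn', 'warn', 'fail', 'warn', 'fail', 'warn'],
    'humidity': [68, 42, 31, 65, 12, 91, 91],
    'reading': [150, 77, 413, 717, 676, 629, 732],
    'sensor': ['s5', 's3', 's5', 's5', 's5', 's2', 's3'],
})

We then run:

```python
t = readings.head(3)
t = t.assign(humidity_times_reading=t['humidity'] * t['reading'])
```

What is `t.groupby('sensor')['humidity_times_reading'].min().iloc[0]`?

take first 3 rows:
  status  humidity  reading sensor
0   fail        68      150     s5
1   warn        42       77     s3
2   warn        31      413     s5
add column humidity_times_reading = t['humidity'] * t['reading']:
  status  humidity  reading sensor  humidity_times_reading
0   fail        68      150     s5                   10200
1   warn        42       77     s3                    3234
2   warn        31      413     s5                   12803
group by sensor, min of humidity_times_reading:
sensor
s3     3234
s5    10200
Name: humidity_times_reading, dtype: int64
Reading off the value at position 0, we get 3234.

3234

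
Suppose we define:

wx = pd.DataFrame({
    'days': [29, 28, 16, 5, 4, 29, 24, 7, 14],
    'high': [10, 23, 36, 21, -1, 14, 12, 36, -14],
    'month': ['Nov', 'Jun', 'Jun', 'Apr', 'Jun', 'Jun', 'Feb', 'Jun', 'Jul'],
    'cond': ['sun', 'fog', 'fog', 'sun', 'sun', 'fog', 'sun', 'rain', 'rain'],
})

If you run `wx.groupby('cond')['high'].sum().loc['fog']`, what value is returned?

73

group by cond, sum of high:
cond
fog     73
rain    22
sun     42
Name: high, dtype: int64
Then the value at index 'fog': 73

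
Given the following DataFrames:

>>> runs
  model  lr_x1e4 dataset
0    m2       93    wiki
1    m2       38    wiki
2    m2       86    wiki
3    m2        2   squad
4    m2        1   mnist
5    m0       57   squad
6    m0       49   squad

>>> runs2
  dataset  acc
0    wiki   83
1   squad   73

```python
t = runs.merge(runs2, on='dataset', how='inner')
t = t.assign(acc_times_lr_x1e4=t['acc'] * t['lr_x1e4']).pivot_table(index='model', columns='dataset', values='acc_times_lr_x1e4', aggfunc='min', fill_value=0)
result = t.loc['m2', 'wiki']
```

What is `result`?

3154

merge on 'dataset' (how='inner') → 6 rows:
  model  lr_x1e4 dataset  acc
0    m2       93    wiki   83
1    m2       38    wiki   83
2    m2       86    wiki   83
3    m2        2   squad   73
4    m0       57   squad   73
5    m0       49   squad   73
add column acc_times_lr_x1e4 = t['acc'] * t['lr_x1e4']:
  model  lr_x1e4 dataset  acc  acc_times_lr_x1e4
0    m2       93    wiki   83               7719
1    m2       38    wiki   83               3154
2    m2       86    wiki   83               7138
3    m2        2   squad   73                146
4    m0       57   squad   73               4161
5    m0       49   squad   73               3577
pivot: rows=model, cols=dataset, min(acc_times_lr_x1e4):
dataset  squad  wiki
model               
m0        3577     0
m2         146  3154
Reading off the value at row 'm2', column 'wiki', we get 3154.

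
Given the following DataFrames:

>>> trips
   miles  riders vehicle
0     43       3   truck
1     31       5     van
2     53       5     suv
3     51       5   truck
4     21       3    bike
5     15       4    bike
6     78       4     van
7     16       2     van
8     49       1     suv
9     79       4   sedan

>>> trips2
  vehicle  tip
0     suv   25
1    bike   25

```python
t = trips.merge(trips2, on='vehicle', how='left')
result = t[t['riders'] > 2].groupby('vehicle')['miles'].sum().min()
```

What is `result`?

merge on 'vehicle' (how='left') → 10 rows:
   miles  riders vehicle   tip
0     43       3   truck   NaN
1     31       5     van   NaN
2     53       5     suv  25.0
3     51       5   truck   NaN
4     21       3    bike  25.0
5     15       4    bike  25.0
6     78       4     van   NaN
7     16       2     van   NaN
8     49       1     suv  25.0
9     79       4   sedan   NaN
filter rows where riders > 2:
   miles  riders vehicle   tip
0     43       3   truck   NaN
1     31       5     van   NaN
2     53       5     suv  25.0
3     51       5   truck   NaN
4     21       3    bike  25.0
5     15       4    bike  25.0
6     78       4     van   NaN
9     79       4   sedan   NaN
group by vehicle, sum of miles:
vehicle
bike      36
sedan     79
suv       53
truck     94
van      109
Name: miles, dtype: int64
Hence 36.

36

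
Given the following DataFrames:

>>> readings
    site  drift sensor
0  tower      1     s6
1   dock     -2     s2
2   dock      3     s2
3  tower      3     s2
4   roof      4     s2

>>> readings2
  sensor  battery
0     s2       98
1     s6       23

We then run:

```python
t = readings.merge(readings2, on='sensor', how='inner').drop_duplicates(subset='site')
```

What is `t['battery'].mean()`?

73.0

merge on 'sensor' (how='inner') → 5 rows:
    site  drift sensor  battery
0  tower      1     s6       23
1   dock     -2     s2       98
2   dock      3     s2       98
3  tower      3     s2       98
4   roof      4     s2       98
drop duplicate site (keep=first):
    site  drift sensor  battery
0  tower      1     s6       23
1   dock     -2     s2       98
4   roof      4     s2       98
Then the mean of column 'battery': 73.0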